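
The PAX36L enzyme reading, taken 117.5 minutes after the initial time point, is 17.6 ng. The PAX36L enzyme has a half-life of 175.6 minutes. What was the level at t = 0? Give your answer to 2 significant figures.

28 ng

Number of half-lives elapsed: n = 117.5/175.6 ≈ 0.66913.
A₀ = A × 2^n = 17.6 × 2^0.66913 = 17.6 × 1.5901 ≈ 27.986 ng.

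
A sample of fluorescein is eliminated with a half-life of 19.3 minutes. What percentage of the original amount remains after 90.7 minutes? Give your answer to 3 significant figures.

n = 90.7/19.3 ≈ 4.6995 half-lives.
Fraction remaining = (1/2)^4.6995 ≈ 0.038487, i.e. 3.8487%.

3.85%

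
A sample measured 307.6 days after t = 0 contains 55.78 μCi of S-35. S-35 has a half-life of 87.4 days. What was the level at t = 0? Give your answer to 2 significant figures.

640 μCi

Number of half-lives elapsed: n = 307.6/87.4 ≈ 3.5195.
A₀ = A × 2^n = 55.78 × 2^3.5195 = 55.78 × 11.467 ≈ 639.64 μCi.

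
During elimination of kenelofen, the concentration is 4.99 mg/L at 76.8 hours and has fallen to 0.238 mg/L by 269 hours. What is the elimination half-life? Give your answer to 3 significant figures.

43.8 hours

Over Δt = 269 − 76.8 = 192.2 hours, the level fell by a factor of 4.99/0.238 ≈ 20.966.
n = log₂(20.966) ≈ 4.39 half-lives, so t½ = 192.2/4.39 ≈ 43.781 hours.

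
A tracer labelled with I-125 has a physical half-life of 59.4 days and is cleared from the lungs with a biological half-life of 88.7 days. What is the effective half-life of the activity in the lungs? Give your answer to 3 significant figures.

35.6 days

1/t_eff = 1/t_phys + 1/t_biol = 1/59.4 + 1/88.7 = 0.028109 per day.
t_eff = 59.4 × 88.7 / (59.4 + 88.7) ≈ 35.576 days.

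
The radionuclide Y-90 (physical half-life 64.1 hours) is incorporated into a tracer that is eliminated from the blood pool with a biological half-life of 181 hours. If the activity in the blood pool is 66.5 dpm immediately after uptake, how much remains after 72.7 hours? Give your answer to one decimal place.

22.9 dpm

1/t_eff = 1/t_phys + 1/t_biol = 1/64.1 + 1/181 = 0.021125 per hour.
t_eff = 64.1 × 181 / (64.1 + 181) ≈ 47.336 hours.
Remaining = 66.5 × (1/2)^(72.7/47.336) = 66.5 × (1/2)^1.5358 ≈ 22.935 dpm.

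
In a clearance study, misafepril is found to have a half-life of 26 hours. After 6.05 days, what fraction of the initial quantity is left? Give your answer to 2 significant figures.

6.05 days = 145.2 hours.
n = 145.2/26 ≈ 5.5846 half-lives.
Fraction remaining = (1/2)^5.5846 ≈ 0.020838.

0.021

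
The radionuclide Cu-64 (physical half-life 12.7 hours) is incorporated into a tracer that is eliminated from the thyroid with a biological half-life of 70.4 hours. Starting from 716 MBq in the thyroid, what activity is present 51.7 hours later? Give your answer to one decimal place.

1/t_eff = 1/t_phys + 1/t_biol = 1/12.7 + 1/70.4 = 0.092945 per hour.
t_eff = 12.7 × 70.4 / (12.7 + 70.4) ≈ 10.759 hours.
Remaining = 716 × (1/2)^(51.7/10.759) = 716 × (1/2)^4.8052 ≈ 25.609 MBq.

25.6 MBq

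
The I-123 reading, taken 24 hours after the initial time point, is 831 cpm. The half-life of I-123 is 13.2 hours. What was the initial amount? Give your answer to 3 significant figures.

2930 cpm

Number of half-lives elapsed: n = 24/13.2 ≈ 1.8182.
A₀ = A × 2^n = 831 × 2^1.8182 = 831 × 3.5264 ≈ 2930.4 cpm.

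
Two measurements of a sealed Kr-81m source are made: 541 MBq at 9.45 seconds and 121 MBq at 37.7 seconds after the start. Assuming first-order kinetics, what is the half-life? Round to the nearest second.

Over Δt = 37.7 − 9.45 = 28.25 seconds, the level fell by a factor of 541/121 ≈ 4.4711.
n = log₂(4.4711) ≈ 2.1606 half-lives, so t½ = 28.25/2.1606 ≈ 13.075 seconds.

13 seconds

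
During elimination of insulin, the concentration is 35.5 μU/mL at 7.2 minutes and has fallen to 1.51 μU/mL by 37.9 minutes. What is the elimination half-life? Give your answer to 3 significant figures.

Over Δt = 37.9 − 7.2 = 30.7 minutes, the level fell by a factor of 35.5/1.51 ≈ 23.51.
n = log₂(23.51) ≈ 4.5552 half-lives, so t½ = 30.7/4.5552 ≈ 6.7396 minutes.

6.74 minutes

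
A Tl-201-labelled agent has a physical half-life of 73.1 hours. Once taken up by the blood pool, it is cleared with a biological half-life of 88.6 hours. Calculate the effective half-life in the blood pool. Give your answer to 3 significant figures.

1/t_eff = 1/t_phys + 1/t_biol = 1/73.1 + 1/88.6 = 0.024967 per hour.
t_eff = 73.1 × 88.6 / (73.1 + 88.6) ≈ 40.054 hours.

40.1 hours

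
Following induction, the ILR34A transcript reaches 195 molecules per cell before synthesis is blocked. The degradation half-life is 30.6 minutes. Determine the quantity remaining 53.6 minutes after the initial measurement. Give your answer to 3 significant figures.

Number of half-lives: n = 53.6/30.6 ≈ 1.7516.
Remaining = 195 × (1/2)^1.7516 = 195 × 0.29697 ≈ 57.908 molecules per cell.

57.9 molecules per cell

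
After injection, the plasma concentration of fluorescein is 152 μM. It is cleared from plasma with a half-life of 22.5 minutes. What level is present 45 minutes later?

38 μM

Elapsed time is 2 half-lives (45/22.5).
Each half-life halves the amount: 152 × (1/2)^2 = 152/4 = 38 μM.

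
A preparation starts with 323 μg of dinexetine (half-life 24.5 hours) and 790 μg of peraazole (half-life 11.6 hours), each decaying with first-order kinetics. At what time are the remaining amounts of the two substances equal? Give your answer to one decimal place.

28.4 hours

Set 323·(1/2)^(t/24.5) = 790·(1/2)^(t/11.6).
Taking log₂: log₂(323/790) = t·(1/24.5 − 1/11.6).
log₂(0.40886) = -1.2903; 1/24.5 − 1/11.6 = -0.045391.
t = -1.2903 / -0.045391 ≈ 28.427 hours.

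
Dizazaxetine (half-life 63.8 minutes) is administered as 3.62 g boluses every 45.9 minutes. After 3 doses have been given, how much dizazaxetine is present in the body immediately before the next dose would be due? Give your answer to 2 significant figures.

The 3 doses were given 137.7, 91.8, 45.9 minutes ago.
Total = 3.62·(1/2)^(137.7/63.8) + 3.62·(1/2)^(91.8/63.8) + 3.62·(1/2)^(45.9/63.8)
      = 0.81095 + 1.3353 + 2.1986 ≈ 4.3448 g.

4.3 g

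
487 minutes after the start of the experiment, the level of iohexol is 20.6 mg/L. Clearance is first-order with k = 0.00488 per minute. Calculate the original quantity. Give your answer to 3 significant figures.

222 mg/L

t½ = ln 2 / k = 0.69315 / 0.00488 ≈ 142.04 minutes.
Number of half-lives elapsed: n = 487/142.04 ≈ 3.4287.
A₀ = A × 2^n = 20.6 × 2^3.4287 = 20.6 × 10.768 ≈ 221.82 mg/L.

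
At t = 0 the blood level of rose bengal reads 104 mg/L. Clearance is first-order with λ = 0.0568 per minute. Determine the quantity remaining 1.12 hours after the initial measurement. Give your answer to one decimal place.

2.3 mg/L

t½ = ln 2 / λ = 0.69315 / 0.0568 ≈ 12.203 minutes.
Convert the elapsed time: 1.12 hours = 67.2 minutes.
Number of half-lives: n = 67.2/12.203 ≈ 5.5067.
Remaining = 104 × (1/2)^5.5067 = 104 × 0.021995 ≈ 2.2874 mg/L.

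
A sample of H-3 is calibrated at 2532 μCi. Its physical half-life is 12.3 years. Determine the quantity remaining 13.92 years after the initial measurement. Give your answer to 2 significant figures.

1200 μCi

Number of half-lives: n = 13.92/12.3 ≈ 1.1317.
Remaining = 2532 × (1/2)^1.1317 = 2532 × 0.45638 ≈ 1155.5 μCi.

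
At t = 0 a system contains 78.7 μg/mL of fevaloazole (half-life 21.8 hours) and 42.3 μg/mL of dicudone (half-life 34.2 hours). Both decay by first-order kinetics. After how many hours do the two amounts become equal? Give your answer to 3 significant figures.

53.9 hours

Set 78.7·(1/2)^(t/21.8) = 42.3·(1/2)^(t/34.2).
Taking log₂: log₂(78.7/42.3) = t·(1/21.8 − 1/34.2).
log₂(1.8605) = 0.89571; 1/21.8 − 1/34.2 = 0.016632.
t = 0.89571 / 0.016632 ≈ 53.855 hours.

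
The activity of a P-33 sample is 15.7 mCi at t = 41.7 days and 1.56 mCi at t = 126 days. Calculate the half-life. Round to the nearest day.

Over Δt = 126 − 41.7 = 84.3 days, the level fell by a factor of 15.7/1.56 ≈ 10.064.
n = log₂(10.064) ≈ 3.3311 half-lives, so t½ = 84.3/3.3311 ≈ 25.307 days.

25 days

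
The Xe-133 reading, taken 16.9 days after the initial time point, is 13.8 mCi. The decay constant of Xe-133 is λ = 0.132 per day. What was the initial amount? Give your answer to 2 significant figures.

130 mCi

t½ = ln 2 / λ = 0.69315 / 0.132 ≈ 5.2511 days.
Number of half-lives elapsed: n = 16.9/5.2511 ≈ 3.2184.
A₀ = A × 2^n = 13.8 × 2^3.2184 = 13.8 × 9.3073 ≈ 128.44 mCi.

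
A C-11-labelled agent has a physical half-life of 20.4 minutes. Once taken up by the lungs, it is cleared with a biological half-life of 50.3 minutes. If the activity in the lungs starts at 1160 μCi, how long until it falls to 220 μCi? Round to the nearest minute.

35 minutes

1/t_eff = 1/t_phys + 1/t_biol = 1/20.4 + 1/50.3 = 0.0689 per minute.
t_eff = 20.4 × 50.3 / (20.4 + 50.3) ≈ 14.514 minutes.
n = log₂(1160/220) ≈ 2.3985; t = 2.3985 × 14.514 ≈ 34.812 minutes.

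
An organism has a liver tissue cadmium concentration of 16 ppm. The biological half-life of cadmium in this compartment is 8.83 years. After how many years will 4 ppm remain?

4/16 = 1/4, so 2 half-lives have elapsed.
t = 2 × 8.83 = 17.66 years.

17.66 years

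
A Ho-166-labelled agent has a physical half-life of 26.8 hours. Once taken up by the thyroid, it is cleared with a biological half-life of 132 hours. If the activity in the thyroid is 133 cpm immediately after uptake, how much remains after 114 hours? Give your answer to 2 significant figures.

3.8 cpm

1/t_eff = 1/t_phys + 1/t_biol = 1/26.8 + 1/132 = 0.044889 per hour.
t_eff = 26.8 × 132 / (26.8 + 132) ≈ 22.277 hours.
Remaining = 133 × (1/2)^(114/22.277) = 133 × (1/2)^5.1174 ≈ 3.8315 cpm.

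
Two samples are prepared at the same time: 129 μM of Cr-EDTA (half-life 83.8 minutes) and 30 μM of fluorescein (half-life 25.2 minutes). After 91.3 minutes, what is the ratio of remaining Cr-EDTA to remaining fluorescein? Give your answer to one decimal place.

24.9

Cr-EDTA: 129 × (1/2)^(91.3/83.8) = 129 × (1/2)^1.0895 ≈ 60.62 μM.
fluorescein: 30 × (1/2)^(91.3/25.2) = 30 × (1/2)^3.623 ≈ 2.4349 μM.
Ratio ≈ 60.62 / 2.4349 ≈ 24.896.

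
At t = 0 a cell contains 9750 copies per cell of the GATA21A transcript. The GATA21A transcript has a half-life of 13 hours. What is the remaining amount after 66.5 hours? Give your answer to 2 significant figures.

Number of half-lives: n = 66.5/13 ≈ 5.1154.
Remaining = 9750 × (1/2)^5.1154 = 9750 × 0.028848 ≈ 281.27 copies per cell.

280 copies per cell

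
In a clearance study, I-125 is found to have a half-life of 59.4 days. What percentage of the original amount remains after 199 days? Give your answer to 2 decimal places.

9.81%

n = 199/59.4 ≈ 3.3502 half-lives.
Fraction remaining = (1/2)^3.3502 ≈ 0.098062, i.e. 9.8062%.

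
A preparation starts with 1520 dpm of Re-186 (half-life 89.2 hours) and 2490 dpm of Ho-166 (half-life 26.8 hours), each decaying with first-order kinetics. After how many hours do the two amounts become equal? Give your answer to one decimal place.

Set 1520·(1/2)^(t/89.2) = 2490·(1/2)^(t/26.8).
Taking log₂: log₂(1520/2490) = t·(1/89.2 − 1/26.8).
log₂(0.61044) = -0.71207; 1/89.2 − 1/26.8 = -0.026103.
t = -0.71207 / -0.026103 ≈ 27.28 hours.

27.3 hours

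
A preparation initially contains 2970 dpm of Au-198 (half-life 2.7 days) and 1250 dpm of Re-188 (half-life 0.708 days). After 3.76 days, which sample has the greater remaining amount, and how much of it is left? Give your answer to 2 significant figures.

Au-198, 1100 dpm

Au-198: 2970 × (1/2)^1.3926 ≈ 1131.2 dpm.
Re-188: 1250 × (1/2)^5.3107 ≈ 31.493 dpm.
Au-198 has more remaining, at ≈ 1131.2 dpm.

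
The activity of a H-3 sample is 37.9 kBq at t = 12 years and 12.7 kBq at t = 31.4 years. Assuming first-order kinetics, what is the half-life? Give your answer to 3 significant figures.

12.3 years

Over Δt = 31.4 − 12 = 19.4 years, the level fell by a factor of 37.9/12.7 ≈ 2.9843.
n = log₂(2.9843) ≈ 1.5774 half-lives, so t½ = 19.4/1.5774 ≈ 12.299 years.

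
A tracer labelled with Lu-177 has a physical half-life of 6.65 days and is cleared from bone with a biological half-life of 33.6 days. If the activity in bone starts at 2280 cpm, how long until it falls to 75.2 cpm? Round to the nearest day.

1/t_eff = 1/t_phys + 1/t_biol = 1/6.65 + 1/33.6 = 0.18014 per day.
t_eff = 6.65 × 33.6 / (6.65 + 33.6) ≈ 5.5513 days.
n = log₂(2280/75.2) ≈ 4.9222; t = 4.9222 × 5.5513 ≈ 27.324 days.

27 days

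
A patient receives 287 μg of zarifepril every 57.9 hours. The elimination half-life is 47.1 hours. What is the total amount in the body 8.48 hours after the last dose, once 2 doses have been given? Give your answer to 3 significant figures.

361 μg

The 2 doses were given 66.38, 8.48 hours ago.
Total = 287·(1/2)^(66.38/47.1) + 287·(1/2)^(8.48/47.1)
      = 108.05 + 253.33 ≈ 361.38 μg.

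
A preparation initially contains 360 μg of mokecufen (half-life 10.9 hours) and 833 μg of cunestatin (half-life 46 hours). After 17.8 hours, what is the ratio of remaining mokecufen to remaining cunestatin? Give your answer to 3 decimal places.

mokecufen: 360 × (1/2)^(17.8/10.9) = 360 × (1/2)^1.633 ≈ 116.07 μg.
cunestatin: 833 × (1/2)^(17.8/46) = 833 × (1/2)^0.38696 ≈ 637.03 μg.
Ratio ≈ 116.07 / 637.03 ≈ 0.1822.

0.182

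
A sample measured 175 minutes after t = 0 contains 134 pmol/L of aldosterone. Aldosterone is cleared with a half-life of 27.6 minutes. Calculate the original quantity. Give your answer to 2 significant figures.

11000 pmol/L

Number of half-lives elapsed: n = 175/27.6 ≈ 6.3406.
A₀ = A × 2^n = 134 × 2^6.3406 = 134 × 81.041 ≈ 10859 pmol/L.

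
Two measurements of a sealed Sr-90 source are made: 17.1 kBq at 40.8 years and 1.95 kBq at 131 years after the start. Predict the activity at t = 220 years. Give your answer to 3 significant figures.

0.229 kBq

Over Δt = 131 − 40.8 = 90.2 years, the level fell by a factor of 17.1/1.95 ≈ 8.7692.
n = log₂(8.7692) ≈ 3.1325 half-lives, so t½ = 90.2/3.1325 ≈ 28.795 years.
From t = 131 to t = 220: 1.95 × (1/2)^((220−131)/28.795) ≈ 0.22889 kBq.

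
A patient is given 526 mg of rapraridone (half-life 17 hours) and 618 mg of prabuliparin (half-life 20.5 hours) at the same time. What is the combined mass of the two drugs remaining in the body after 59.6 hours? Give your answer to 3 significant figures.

129 mg

rapraridone: 526 × (1/2)^(59.6/17) = 526 × (1/2)^3.5059 ≈ 46.303 mg.
prabuliparin: 618 × (1/2)^(59.6/20.5) = 618 × (1/2)^2.9073 ≈ 82.376 mg.
Total = 46.303 + 82.376 ≈ 128.68 mg.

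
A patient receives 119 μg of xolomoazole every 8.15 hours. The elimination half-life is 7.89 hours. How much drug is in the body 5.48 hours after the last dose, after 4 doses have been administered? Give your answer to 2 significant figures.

140 μg

The 4 doses were given 29.93, 21.78, 13.63, 5.48 hours ago.
Total = 119·(1/2)^(29.93/7.89) + 119·(1/2)^(21.78/7.89) + 119·(1/2)^(13.63/7.89) + 119·(1/2)^(5.48/7.89)
      = 8.5826 + 17.562 + 35.935 + 73.53 ≈ 135.61 μg.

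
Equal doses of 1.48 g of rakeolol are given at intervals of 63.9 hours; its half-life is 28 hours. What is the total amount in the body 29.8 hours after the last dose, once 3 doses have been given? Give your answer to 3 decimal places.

0.883 g

The 3 doses were given 157.6, 93.7, 29.8 hours ago.
Total = 1.48·(1/2)^(157.6/28) + 1.48·(1/2)^(93.7/28) + 1.48·(1/2)^(29.8/28)
      = 0.029915 + 0.14551 + 0.70775 ≈ 0.88317 g.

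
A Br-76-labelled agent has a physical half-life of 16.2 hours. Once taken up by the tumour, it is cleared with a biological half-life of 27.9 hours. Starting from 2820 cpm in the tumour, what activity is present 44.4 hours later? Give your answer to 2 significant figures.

1/t_eff = 1/t_phys + 1/t_biol = 1/16.2 + 1/27.9 = 0.097571 per hour.
t_eff = 16.2 × 27.9 / (16.2 + 27.9) ≈ 10.249 hours.
Remaining = 2820 × (1/2)^(44.4/10.249) = 2820 × (1/2)^4.3321 ≈ 140.01 cpm.

140 cpm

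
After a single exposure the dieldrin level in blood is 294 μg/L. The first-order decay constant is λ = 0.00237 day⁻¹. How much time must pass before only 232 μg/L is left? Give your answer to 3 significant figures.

t½ = ln 2 / λ = 0.69315 / 0.00237 ≈ 292.47 days.
Fraction remaining = 232/294 ≈ 0.78912.
n = log₂(294/232) = ln(1.2672)/ln 2 ≈ 0.34169 half-lives.
t = n × t½ = 0.34169 × 292.47 ≈ 99.934 days.

99.9 days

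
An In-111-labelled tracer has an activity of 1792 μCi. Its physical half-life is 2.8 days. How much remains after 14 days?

56 μCi

Elapsed time is 5 half-lives (14/2.8).
Each half-life halves the amount: 1792 × (1/2)^5 = 1792/32 = 56 μCi.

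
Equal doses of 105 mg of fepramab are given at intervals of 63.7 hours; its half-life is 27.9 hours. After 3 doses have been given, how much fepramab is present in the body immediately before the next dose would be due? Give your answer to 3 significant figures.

The 3 doses were given 191.1, 127.4, 63.7 hours ago.
Total = 105·(1/2)^(191.1/27.9) + 105·(1/2)^(127.4/27.9) + 105·(1/2)^(63.7/27.9)
      = 0.91053 + 4.4319 + 21.572 ≈ 26.915 mg.

26.9 mg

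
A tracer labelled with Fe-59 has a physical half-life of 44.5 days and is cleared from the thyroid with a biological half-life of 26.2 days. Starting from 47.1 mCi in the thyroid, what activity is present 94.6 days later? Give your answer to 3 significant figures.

0.883 mCi

1/t_eff = 1/t_phys + 1/t_biol = 1/44.5 + 1/26.2 = 0.06064 per day.
t_eff = 44.5 × 26.2 / (44.5 + 26.2) ≈ 16.491 days.
Remaining = 47.1 × (1/2)^(94.6/16.491) = 47.1 × (1/2)^5.7365 ≈ 0.88339 mCi.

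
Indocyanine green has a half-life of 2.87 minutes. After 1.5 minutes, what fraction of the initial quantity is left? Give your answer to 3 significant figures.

0.696

n = 1.5/2.87 ≈ 0.52265 half-lives.
Fraction remaining = (1/2)^0.52265 ≈ 0.69609.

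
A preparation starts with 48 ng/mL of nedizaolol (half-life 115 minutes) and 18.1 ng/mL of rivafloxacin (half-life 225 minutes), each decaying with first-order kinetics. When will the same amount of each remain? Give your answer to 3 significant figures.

Set 48·(1/2)^(t/115) = 18.1·(1/2)^(t/225).
Taking log₂: log₂(48/18.1) = t·(1/115 − 1/225).
log₂(2.6519) = 1.407; 1/115 − 1/225 = 0.0042512.
t = 1.407 / 0.0042512 ≈ 330.98 minutes.

331 minutes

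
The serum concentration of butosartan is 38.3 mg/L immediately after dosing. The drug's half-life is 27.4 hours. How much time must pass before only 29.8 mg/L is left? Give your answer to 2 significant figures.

9.9 hours

Fraction remaining = 29.8/38.3 ≈ 0.77807.
n = log₂(38.3/29.8) = ln(1.2852)/ln 2 ≈ 0.36203 half-lives.
t = n × t½ = 0.36203 × 27.4 ≈ 9.9197 hours.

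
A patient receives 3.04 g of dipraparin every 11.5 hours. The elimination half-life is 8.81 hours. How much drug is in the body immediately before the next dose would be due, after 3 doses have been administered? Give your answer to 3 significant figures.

1.93 g

The 3 doses were given 34.5, 23, 11.5 hours ago.
Total = 3.04·(1/2)^(34.5/8.81) + 3.04·(1/2)^(23/8.81) + 3.04·(1/2)^(11.5/8.81)
      = 0.20139 + 0.49772 + 1.2301 ≈ 1.9292 g.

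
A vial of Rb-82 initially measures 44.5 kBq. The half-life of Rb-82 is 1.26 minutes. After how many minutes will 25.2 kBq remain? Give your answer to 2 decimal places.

1.03 minutes

Fraction remaining = 25.2/44.5 ≈ 0.56629.
n = log₂(44.5/25.2) = ln(1.7659)/ln 2 ≈ 0.82038 half-lives.
t = n × t½ = 0.82038 × 1.26 ≈ 1.0337 minutes.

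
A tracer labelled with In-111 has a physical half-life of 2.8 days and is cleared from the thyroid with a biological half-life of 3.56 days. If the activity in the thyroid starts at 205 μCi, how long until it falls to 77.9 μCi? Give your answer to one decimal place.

1/t_eff = 1/t_phys + 1/t_biol = 1/2.8 + 1/3.56 = 0.63804 per day.
t_eff = 2.8 × 3.56 / (2.8 + 3.56) ≈ 1.5673 days.
n = log₂(205/77.9) ≈ 1.3959; t = 1.3959 × 1.5673 ≈ 2.1878 days.

2.2 days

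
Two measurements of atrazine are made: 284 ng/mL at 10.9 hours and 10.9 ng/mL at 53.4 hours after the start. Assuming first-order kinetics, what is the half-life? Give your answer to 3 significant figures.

Over Δt = 53.4 − 10.9 = 42.5 hours, the level fell by a factor of 284/10.9 ≈ 26.055.
n = log₂(26.055) ≈ 4.7035 half-lives, so t½ = 42.5/4.7035 ≈ 9.0358 hours.

9.04 hours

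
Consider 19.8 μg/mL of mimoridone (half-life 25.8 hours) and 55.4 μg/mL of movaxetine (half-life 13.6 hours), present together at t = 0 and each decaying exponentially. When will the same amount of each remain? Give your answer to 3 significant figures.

Set 19.8·(1/2)^(t/25.8) = 55.4·(1/2)^(t/13.6).
Taking log₂: log₂(19.8/55.4) = t·(1/25.8 − 1/13.6).
log₂(0.3574) = -1.4844; 1/25.8 − 1/13.6 = -0.03477.
t = -1.4844 / -0.03477 ≈ 42.692 hours.

42.7 hours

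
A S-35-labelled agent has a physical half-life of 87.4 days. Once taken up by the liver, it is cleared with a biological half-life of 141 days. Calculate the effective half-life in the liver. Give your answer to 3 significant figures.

1/t_eff = 1/t_phys + 1/t_biol = 1/87.4 + 1/141 = 0.018534 per day.
t_eff = 87.4 × 141 / (87.4 + 141) ≈ 53.955 days.

54.0 days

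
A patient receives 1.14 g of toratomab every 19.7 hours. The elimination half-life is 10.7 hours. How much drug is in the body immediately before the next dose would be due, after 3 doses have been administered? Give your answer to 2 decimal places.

The 3 doses were given 59.1, 39.4, 19.7 hours ago.
Total = 1.14·(1/2)^(59.1/10.7) + 1.14·(1/2)^(39.4/10.7) + 1.14·(1/2)^(19.7/10.7)
      = 0.024786 + 0.088805 + 0.31818 ≈ 0.43177 g.

0.43 g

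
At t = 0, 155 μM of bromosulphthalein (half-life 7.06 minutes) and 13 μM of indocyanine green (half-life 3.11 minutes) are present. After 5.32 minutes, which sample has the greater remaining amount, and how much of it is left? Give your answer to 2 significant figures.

bromosulphthalein, 92 μM

bromosulphthalein: 155 × (1/2)^0.75354 ≈ 91.938 μM.
indocyanine green: 13 × (1/2)^1.7106 ≈ 3.9719 μM.
Bromosulphthalein has more remaining, at ≈ 91.938 μM.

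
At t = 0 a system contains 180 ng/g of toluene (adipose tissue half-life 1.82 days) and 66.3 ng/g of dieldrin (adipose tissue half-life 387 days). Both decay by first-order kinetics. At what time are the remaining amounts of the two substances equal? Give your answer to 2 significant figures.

Set 180·(1/2)^(t/1.82) = 66.3·(1/2)^(t/387).
Taking log₂: log₂(180/66.3) = t·(1/1.82 − 1/387).
log₂(2.7149) = 1.4409; 1/1.82 − 1/387 = 0.54687.
t = 1.4409 / 0.54687 ≈ 2.6349 days.

2.6 days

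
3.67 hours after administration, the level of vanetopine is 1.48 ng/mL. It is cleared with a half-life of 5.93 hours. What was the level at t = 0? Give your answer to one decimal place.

2.3 ng/mL

Number of half-lives elapsed: n = 3.67/5.93 ≈ 0.61889.
A₀ = A × 2^n = 1.48 × 2^0.61889 = 1.48 × 1.5357 ≈ 2.2728 ng/mL.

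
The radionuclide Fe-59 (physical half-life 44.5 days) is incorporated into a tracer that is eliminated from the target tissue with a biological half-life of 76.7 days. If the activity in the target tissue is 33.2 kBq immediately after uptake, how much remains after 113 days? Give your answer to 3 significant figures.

1/t_eff = 1/t_phys + 1/t_biol = 1/44.5 + 1/76.7 = 0.03551 per day.
t_eff = 44.5 × 76.7 / (44.5 + 76.7) ≈ 28.161 days.
Remaining = 33.2 × (1/2)^(113/28.161) = 33.2 × (1/2)^4.0126 ≈ 2.057 kBq.

2.06 kBq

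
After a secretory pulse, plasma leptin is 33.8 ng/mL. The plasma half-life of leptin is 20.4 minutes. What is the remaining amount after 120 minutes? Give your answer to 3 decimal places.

0.573 ng/mL

Number of half-lives: n = 120/20.4 ≈ 5.8824.
Remaining = 33.8 × (1/2)^5.8824 = 33.8 × 0.016953 ≈ 0.573 ng/mL.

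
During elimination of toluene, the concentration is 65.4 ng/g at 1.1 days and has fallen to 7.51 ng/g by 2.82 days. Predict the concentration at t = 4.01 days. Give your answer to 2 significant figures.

Over Δt = 2.82 − 1.1 = 1.72 days, the level fell by a factor of 65.4/7.51 ≈ 8.7084.
n = log₂(8.7084) ≈ 3.1224 half-lives, so t½ = 1.72/3.1224 ≈ 0.55086 days.
From t = 2.82 to t = 4.01: 7.51 × (1/2)^((4.01−2.82)/0.55086) ≈ 1.6801 ng/g.

1.7 ng/g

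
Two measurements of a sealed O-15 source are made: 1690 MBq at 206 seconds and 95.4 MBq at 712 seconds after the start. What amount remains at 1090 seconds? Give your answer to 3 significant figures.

11.1 MBq

Over Δt = 712 − 206 = 506 seconds, the level fell by a factor of 1690/95.4 ≈ 17.715.
n = log₂(17.715) ≈ 4.1469 half-lives, so t½ = 506/4.1469 ≈ 122.02 seconds.
From t = 712 to t = 1090: 95.4 × (1/2)^((1090−712)/122.02) ≈ 11.143 MBq.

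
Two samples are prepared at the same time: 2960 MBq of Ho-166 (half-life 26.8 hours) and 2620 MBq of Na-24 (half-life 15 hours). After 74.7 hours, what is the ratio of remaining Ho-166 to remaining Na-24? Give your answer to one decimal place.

5.2

Ho-166: 2960 × (1/2)^(74.7/26.8) = 2960 × (1/2)^2.7873 ≈ 428.77 MBq.
Na-24: 2620 × (1/2)^(74.7/15) = 2620 × (1/2)^4.98 ≈ 83.018 MBq.
Ratio ≈ 428.77 / 83.018 ≈ 5.1648.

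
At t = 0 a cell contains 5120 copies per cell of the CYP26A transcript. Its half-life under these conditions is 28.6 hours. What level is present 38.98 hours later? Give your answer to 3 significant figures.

1990 copies per cell

Number of half-lives: n = 38.98/28.6 ≈ 1.3629.
Remaining = 5120 × (1/2)^1.3629 = 5120 × 0.38879 ≈ 1990.6 copies per cell.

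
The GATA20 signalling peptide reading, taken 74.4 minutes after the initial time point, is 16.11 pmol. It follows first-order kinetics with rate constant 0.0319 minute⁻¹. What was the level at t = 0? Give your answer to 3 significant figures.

173 pmol

t½ = ln 2 / λ = 0.69315 / 0.0319 ≈ 21.729 minutes.
Number of half-lives elapsed: n = 74.4/21.729 ≈ 3.424.
A₀ = A × 2^n = 16.11 × 2^3.424 = 16.11 × 10.733 ≈ 172.92 pmol.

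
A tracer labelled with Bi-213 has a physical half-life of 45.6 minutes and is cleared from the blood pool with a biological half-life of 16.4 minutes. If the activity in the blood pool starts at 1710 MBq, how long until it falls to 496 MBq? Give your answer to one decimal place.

21.5 minutes

1/t_eff = 1/t_phys + 1/t_biol = 1/45.6 + 1/16.4 = 0.082905 per minute.
t_eff = 45.6 × 16.4 / (45.6 + 16.4) ≈ 12.062 minutes.
n = log₂(1710/496) ≈ 1.7856; t = 1.7856 × 12.062 ≈ 21.538 minutes.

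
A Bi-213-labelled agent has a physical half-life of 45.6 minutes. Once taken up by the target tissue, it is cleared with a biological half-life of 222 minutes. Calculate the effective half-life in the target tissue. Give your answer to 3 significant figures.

37.8 minutes

1/t_eff = 1/t_phys + 1/t_biol = 1/45.6 + 1/222 = 0.026434 per minute.
t_eff = 45.6 × 222 / (45.6 + 222) ≈ 37.83 minutes.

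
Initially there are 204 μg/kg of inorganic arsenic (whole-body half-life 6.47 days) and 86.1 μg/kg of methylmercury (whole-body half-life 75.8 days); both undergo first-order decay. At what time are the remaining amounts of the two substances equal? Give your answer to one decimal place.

Set 204·(1/2)^(t/6.47) = 86.1·(1/2)^(t/75.8).
Taking log₂: log₂(204/86.1) = t·(1/6.47 − 1/75.8).
log₂(2.3693) = 1.2445; 1/6.47 − 1/75.8 = 0.14137.
t = 1.2445 / 0.14137 ≈ 8.8032 days.

8.8 days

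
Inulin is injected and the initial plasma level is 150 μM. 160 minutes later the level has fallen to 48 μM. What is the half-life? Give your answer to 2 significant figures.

A/A₀ = 48/150 ≈ 0.32.
n = log₂(3.125) ≈ 1.6439 half-lives elapsed in 160 minutes.
t½ = 160/1.6439 ≈ 97.332 minutes.

97 minutes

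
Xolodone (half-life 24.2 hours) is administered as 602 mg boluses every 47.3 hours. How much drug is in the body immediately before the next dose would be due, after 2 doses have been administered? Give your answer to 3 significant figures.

The 2 doses were given 94.6, 47.3 hours ago.
Total = 602·(1/2)^(94.6/24.2) + 602·(1/2)^(47.3/24.2)
      = 40.072 + 155.32 ≈ 195.39 mg.

195 mg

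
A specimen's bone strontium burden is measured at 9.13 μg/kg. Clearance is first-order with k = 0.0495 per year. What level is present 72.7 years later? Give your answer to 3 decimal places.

t½ = ln 2 / k = 0.69315 / 0.0495 ≈ 14.003 years.
Number of half-lives: n = 72.7/14.003 ≈ 5.1918.
Remaining = 9.13 × (1/2)^5.1918 = 9.13 × 0.027361 ≈ 0.2498 μg/kg.

0.250 μg/kg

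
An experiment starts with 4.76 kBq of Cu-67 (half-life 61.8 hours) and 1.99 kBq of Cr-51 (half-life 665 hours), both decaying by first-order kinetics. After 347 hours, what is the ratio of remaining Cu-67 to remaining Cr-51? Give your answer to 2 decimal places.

Cu-67: 4.76 × (1/2)^(347/61.8) = 4.76 × (1/2)^5.6149 ≈ 0.097131 kBq.
Cr-51: 1.99 × (1/2)^(347/665) = 1.99 × (1/2)^0.5218 ≈ 1.386 kBq.
Ratio ≈ 0.097131 / 1.386 ≈ 0.070078.

0.07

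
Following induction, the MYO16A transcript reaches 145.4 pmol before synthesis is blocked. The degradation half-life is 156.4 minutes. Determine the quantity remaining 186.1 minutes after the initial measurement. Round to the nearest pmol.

64 pmol

Number of half-lives: n = 186.1/156.4 ≈ 1.1899.
Remaining = 145.4 × (1/2)^1.1899 = 145.4 × 0.43833 ≈ 63.734 pmol.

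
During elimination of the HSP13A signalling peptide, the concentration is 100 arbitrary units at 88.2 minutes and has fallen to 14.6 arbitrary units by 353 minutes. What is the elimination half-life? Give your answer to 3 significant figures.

95.4 minutes

Over Δt = 353 − 88.2 = 264.8 minutes, the level fell by a factor of 100/14.6 ≈ 6.8493.
n = log₂(6.8493) ≈ 2.776 half-lives, so t½ = 264.8/2.776 ≈ 95.39 minutes.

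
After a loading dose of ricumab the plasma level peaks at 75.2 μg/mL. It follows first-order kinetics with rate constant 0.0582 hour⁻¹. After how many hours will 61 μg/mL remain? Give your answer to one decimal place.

3.6 hours

t½ = ln 2 / k = 0.69315 / 0.0582 ≈ 11.91 hours.
Fraction remaining = 61/75.2 ≈ 0.81117.
n = log₂(75.2/61) = ln(1.2328)/ln 2 ≈ 0.30192 half-lives.
t = n × t½ = 0.30192 × 11.91 ≈ 3.5958 hours.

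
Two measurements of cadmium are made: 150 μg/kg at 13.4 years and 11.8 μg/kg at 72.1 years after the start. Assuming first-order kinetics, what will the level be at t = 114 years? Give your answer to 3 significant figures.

Over Δt = 72.1 − 13.4 = 58.7 years, the level fell by a factor of 150/11.8 ≈ 12.712.
n = log₂(12.712) ≈ 3.6681 half-lives, so t½ = 58.7/3.6681 ≈ 16.003 years.
From t = 72.1 to t = 114: 11.8 × (1/2)^((114−72.1)/16.003) ≈ 1.9218 μg/kg.

1.92 μg/kg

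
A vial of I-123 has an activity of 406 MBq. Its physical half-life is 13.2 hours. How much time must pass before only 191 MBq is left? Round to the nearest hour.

14 hours

Fraction remaining = 191/406 ≈ 0.47044.
n = log₂(406/191) = ln(2.1257)/ln 2 ≈ 1.0879 half-lives.
t = n × t½ = 1.0879 × 13.2 ≈ 14.36 hours.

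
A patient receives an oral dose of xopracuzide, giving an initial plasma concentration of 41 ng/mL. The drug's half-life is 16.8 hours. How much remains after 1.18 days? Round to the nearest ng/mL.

13 ng/mL

Convert the elapsed time: 1.18 days = 28.32 hours.
Number of half-lives: n = 28.32/16.8 ≈ 1.6857.
Remaining = 41 × (1/2)^1.6857 = 41 × 0.31085 ≈ 12.745 ng/mL.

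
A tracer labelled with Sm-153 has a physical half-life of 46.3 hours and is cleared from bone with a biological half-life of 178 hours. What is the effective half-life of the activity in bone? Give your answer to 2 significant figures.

37 hours

1/t_eff = 1/t_phys + 1/t_biol = 1/46.3 + 1/178 = 0.027216 per hour.
t_eff = 46.3 × 178 / (46.3 + 178) ≈ 36.743 hours.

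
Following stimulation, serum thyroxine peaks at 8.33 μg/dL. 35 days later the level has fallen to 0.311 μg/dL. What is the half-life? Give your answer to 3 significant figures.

7.38 days

A/A₀ = 0.311/8.33 ≈ 0.037335.
n = log₂(26.785) ≈ 4.7433 half-lives elapsed in 35 days.
t½ = 35/4.7433 ≈ 7.3788 days.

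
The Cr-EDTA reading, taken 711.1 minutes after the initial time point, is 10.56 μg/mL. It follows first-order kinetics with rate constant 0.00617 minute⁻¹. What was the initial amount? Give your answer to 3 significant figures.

t½ = ln 2 / k = 0.69315 / 0.00617 ≈ 112.34 minutes.
Number of half-lives elapsed: n = 711.1/112.34 ≈ 6.3298.
A₀ = A × 2^n = 10.56 × 2^6.3298 = 10.56 × 80.438 ≈ 849.43 μg/mL.

849 μg/mL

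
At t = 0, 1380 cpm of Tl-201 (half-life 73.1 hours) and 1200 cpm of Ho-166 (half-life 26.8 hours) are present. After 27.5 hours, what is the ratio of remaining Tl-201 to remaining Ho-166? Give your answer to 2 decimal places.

Tl-201: 1380 × (1/2)^(27.5/73.1) = 1380 × (1/2)^0.3762 ≈ 1063.2 cpm.
Ho-166: 1200 × (1/2)^(27.5/26.8) = 1200 × (1/2)^1.0261 ≈ 589.23 cpm.
Ratio ≈ 1063.2 / 589.23 ≈ 1.8044.

1.80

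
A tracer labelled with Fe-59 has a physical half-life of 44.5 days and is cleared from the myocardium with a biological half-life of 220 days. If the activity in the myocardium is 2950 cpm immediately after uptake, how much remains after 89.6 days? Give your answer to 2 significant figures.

1/t_eff = 1/t_phys + 1/t_biol = 1/44.5 + 1/220 = 0.027017 per day.
t_eff = 44.5 × 220 / (44.5 + 220) ≈ 37.013 days.
Remaining = 2950 × (1/2)^(89.6/37.013) = 2950 × (1/2)^2.4208 ≈ 550.94 cpm.

550 cpm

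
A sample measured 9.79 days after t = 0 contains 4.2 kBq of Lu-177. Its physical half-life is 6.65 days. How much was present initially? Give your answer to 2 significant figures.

12 kBq

Number of half-lives elapsed: n = 9.79/6.65 ≈ 1.4722.
A₀ = A × 2^n = 4.2 × 2^1.4722 = 4.2 × 2.7744 ≈ 11.653 kBq.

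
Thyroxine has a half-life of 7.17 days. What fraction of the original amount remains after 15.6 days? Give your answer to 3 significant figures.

n = 15.6/7.17 ≈ 2.1757 half-lives.
Fraction remaining = (1/2)^2.1757 ≈ 0.22133.

0.221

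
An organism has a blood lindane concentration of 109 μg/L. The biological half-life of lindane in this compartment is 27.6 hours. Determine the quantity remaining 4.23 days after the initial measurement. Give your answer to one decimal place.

Convert the elapsed time: 4.23 days = 101.52 hours.
Number of half-lives: n = 101.52/27.6 ≈ 3.6783.
Remaining = 109 × (1/2)^3.6783 = 109 × 0.078115 ≈ 8.5145 μg/L.

8.5 μg/L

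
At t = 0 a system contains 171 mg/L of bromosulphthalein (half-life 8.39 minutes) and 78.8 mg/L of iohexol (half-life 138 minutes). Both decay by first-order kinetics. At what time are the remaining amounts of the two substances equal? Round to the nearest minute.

10 minutes

Set 171·(1/2)^(t/8.39) = 78.8·(1/2)^(t/138).
Taking log₂: log₂(171/78.8) = t·(1/8.39 − 1/138).
log₂(2.1701) = 1.1177; 1/8.39 − 1/138 = 0.11194.
t = 1.1177 / 0.11194 ≈ 9.9848 minutes.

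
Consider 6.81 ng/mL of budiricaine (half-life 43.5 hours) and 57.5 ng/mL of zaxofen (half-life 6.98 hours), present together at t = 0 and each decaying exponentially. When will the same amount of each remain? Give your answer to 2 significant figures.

26 hours

Set 6.81·(1/2)^(t/43.5) = 57.5·(1/2)^(t/6.98).
Taking log₂: log₂(6.81/57.5) = t·(1/43.5 − 1/6.98).
log₂(0.11843) = -3.0778; 1/43.5 − 1/6.98 = -0.12028.
t = -3.0778 / -0.12028 ≈ 25.589 hours.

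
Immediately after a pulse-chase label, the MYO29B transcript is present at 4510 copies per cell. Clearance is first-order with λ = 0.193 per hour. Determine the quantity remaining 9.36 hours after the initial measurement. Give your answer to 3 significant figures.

741 copies per cell

t½ = ln 2 / λ = 0.69315 / 0.193 ≈ 3.5914 hours.
Number of half-lives: n = 9.36/3.5914 ≈ 2.6062.
Remaining = 4510 × (1/2)^2.6062 = 4510 × 0.16423 ≈ 740.68 copies per cell.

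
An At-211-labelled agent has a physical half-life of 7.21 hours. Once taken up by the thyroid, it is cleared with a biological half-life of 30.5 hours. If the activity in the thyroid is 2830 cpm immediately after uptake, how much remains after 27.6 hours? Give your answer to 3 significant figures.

1/t_eff = 1/t_phys + 1/t_biol = 1/7.21 + 1/30.5 = 0.17148 per hour.
t_eff = 7.21 × 30.5 / (7.21 + 30.5) ≈ 5.8315 hours.
Remaining = 2830 × (1/2)^(27.6/5.8315) = 2830 × (1/2)^4.7329 ≈ 106.42 cpm.

106 cpm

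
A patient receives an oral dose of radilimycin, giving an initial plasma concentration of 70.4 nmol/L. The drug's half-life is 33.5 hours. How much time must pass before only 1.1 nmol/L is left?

201 hours

1.1/70.4 = 1/64, so 6 half-lives have elapsed.
t = 6 × 33.5 = 201 hours.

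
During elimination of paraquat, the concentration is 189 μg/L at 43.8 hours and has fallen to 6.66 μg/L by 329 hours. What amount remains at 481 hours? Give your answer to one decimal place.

1.1 μg/L

Over Δt = 329 − 43.8 = 285.2 hours, the level fell by a factor of 189/6.66 ≈ 28.378.
n = log₂(28.378) ≈ 4.8267 half-lives, so t½ = 285.2/4.8267 ≈ 59.088 hours.
From t = 329 to t = 481: 6.66 × (1/2)^((481−329)/59.088) ≈ 1.1197 μg/L.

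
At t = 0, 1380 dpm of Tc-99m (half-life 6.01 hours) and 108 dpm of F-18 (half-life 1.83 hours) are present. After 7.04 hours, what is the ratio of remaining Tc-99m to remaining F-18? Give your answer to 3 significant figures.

Tc-99m: 1380 × (1/2)^(7.04/6.01) = 1380 × (1/2)^1.1714 ≈ 612.71 dpm.
F-18: 108 × (1/2)^(7.04/1.83) = 108 × (1/2)^3.847 ≈ 7.5052 dpm.
Ratio ≈ 612.71 / 7.5052 ≈ 81.639.

81.6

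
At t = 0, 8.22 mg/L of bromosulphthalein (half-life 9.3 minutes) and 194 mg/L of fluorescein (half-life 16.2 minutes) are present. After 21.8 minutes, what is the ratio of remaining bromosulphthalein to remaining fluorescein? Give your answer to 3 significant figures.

0.0212

bromosulphthalein: 8.22 × (1/2)^(21.8/9.3) = 8.22 × (1/2)^2.3441 ≈ 1.6189 mg/L.
fluorescein: 194 × (1/2)^(21.8/16.2) = 194 × (1/2)^1.3457 ≈ 76.333 mg/L.
Ratio ≈ 1.6189 / 76.333 ≈ 0.021209.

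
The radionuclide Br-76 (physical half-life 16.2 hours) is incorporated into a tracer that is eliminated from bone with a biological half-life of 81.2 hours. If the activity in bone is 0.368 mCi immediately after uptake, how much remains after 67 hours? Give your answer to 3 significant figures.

0.0118 mCi

1/t_eff = 1/t_phys + 1/t_biol = 1/16.2 + 1/81.2 = 0.074044 per hour.
t_eff = 16.2 × 81.2 / (16.2 + 81.2) ≈ 13.506 hours.
Remaining = 0.368 × (1/2)^(67/13.506) = 0.368 × (1/2)^4.9609 ≈ 0.011816 mCi.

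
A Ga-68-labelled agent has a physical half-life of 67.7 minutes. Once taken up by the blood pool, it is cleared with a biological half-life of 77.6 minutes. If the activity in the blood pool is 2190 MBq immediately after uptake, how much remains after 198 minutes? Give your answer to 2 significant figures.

49 MBq

1/t_eff = 1/t_phys + 1/t_biol = 1/67.7 + 1/77.6 = 0.027658 per minute.
t_eff = 67.7 × 77.6 / (67.7 + 77.6) ≈ 36.156 minutes.
Remaining = 2190 × (1/2)^(198/36.156) = 2190 × (1/2)^5.4762 ≈ 49.197 MBq.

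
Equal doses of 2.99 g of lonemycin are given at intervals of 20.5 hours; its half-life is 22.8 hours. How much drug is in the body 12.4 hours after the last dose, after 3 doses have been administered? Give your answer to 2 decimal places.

The 3 doses were given 53.4, 32.9, 12.4 hours ago.
Total = 2.99·(1/2)^(53.4/22.8) + 2.99·(1/2)^(32.9/22.8) + 2.99·(1/2)^(12.4/22.8)
      = 0.58969 + 1.0997 + 2.0509 ≈ 3.7404 g.

3.74 g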